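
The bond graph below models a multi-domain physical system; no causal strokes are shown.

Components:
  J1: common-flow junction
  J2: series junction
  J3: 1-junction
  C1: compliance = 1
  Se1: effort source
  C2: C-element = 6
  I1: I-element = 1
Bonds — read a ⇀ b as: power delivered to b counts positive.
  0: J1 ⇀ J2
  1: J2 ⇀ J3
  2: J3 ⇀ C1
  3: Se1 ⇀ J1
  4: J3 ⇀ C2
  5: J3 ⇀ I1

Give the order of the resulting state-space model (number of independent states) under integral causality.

3  (C1, C2, I1 all integral)

#3 stroke→J1  (Se1 (Se) sets effort on bond)
#0 stroke→J2  (J1: last free bond brings flow in)
#1 stroke→J3  (J2: last free bond brings flow in)
#2 stroke→J3  (C1: C, integral causality)
#4 stroke→J3  (prefer integral on C2)
#5 stroke→I1  (J3 needs exactly one f-in)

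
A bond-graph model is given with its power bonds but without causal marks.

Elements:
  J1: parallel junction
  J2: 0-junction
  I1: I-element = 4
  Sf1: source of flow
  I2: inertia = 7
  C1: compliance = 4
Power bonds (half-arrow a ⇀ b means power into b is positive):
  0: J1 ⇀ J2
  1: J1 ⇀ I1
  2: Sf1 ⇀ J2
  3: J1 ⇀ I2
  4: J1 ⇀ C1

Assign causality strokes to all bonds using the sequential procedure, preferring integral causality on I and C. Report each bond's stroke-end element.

β2 →Sf1  (source Sf1 imposes f)
β0 →J2  (J2 needs exactly one e-in)
β1 →I1  (I1: I, integral causality)
β3 →I2  (I2 outputs flow p/I2)
β4 →J1  (only one effort-in slot at J1)

β0 →J2
β1 →I1
β2 →Sf1
β3 →I2
β4 →J1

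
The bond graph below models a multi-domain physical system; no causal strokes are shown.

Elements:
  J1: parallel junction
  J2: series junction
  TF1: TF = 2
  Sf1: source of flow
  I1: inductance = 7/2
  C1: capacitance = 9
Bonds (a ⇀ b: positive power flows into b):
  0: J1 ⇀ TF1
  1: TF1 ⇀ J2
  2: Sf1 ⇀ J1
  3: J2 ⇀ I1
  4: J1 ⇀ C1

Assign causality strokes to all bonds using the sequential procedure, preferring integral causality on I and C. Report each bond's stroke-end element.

bond 0 stroke at TF1
bond 1 stroke at J2
bond 2 stroke at Sf1
bond 3 stroke at I1
bond 4 stroke at J1

#2 stroke→Sf1  (Sf1 fixes flow; stroke at Sf1)
#3 stroke→I1  (prefer integral on I1)
#1 stroke→J2  (1-jn J2 has f-setter on 3)
#0 stroke→TF1  (TF1: transformer flips bond 1)
#4 stroke→J1  (closing 0-jn rule on J1)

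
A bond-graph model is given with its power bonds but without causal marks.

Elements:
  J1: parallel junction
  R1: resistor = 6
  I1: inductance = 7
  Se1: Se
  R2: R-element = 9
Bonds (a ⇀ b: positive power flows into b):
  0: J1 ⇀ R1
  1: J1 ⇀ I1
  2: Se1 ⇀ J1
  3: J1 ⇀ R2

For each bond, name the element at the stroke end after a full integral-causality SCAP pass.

b0 →R1
b1 →I1
b2 →J1
b3 →R2

#2 stroke→J1  (Se1 fixes effort; stroke away)
#0 stroke→R1  (J1: bond 2 brought effort, rest push out)
#1 stroke→I1  (J1: bond 2 brought effort, rest push out)
#3 stroke→R2  (J1 effort already set via bond 2)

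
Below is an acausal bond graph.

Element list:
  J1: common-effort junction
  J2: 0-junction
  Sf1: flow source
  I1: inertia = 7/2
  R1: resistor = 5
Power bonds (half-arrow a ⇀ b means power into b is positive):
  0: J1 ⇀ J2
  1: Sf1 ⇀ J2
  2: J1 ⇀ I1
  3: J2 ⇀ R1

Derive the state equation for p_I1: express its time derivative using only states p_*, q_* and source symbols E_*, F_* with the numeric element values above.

dp_I1/dt = 5*F_Sf1 - 10*p_I1/7

b1 →Sf1  (Sf1: flow source, stroke at near end)
b2 →I1  (prefer integral on I1)
b0 →J1  (closing 0-jn rule on J1)
b3 →J2  (J2: last free bond brings effort in)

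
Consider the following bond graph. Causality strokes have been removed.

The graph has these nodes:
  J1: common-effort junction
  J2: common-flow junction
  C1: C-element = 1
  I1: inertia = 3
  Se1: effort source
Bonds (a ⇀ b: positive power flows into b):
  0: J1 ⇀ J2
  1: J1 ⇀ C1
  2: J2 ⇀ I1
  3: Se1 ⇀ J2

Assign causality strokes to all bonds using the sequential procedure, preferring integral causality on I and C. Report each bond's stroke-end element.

#0 →J2
#1 →J1
#2 →I1
#3 →J2

β3 |J2  (Se1: effort source, stroke at far end)
β1 |J1  (C1 integral (e out))
β0 |J2  (common-e at J1 fixed by 1)
β2 |I1  (only one flow-in slot at J2)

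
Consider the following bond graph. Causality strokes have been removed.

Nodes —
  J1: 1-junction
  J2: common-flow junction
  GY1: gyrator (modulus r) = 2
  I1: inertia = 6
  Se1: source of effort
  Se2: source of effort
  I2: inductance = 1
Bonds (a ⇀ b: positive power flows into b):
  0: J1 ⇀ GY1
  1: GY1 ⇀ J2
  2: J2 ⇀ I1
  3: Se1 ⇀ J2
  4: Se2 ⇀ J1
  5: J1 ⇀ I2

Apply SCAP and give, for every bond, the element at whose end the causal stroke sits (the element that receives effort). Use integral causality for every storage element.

#3 stroke→J2  (Se1 fixes effort; stroke away)
#4 stroke→J1  (Se2: effort source, stroke at far end)
#2 stroke→I1  (I1 outputs flow p/I1)
#1 stroke→J2  (common-f at J2 fixed by 2)
#0 stroke→J1  (GY GY1: same side as bond 1)
#5 stroke→I2  (J1: last free bond brings flow in)

#0 stroke→J1
#1 stroke→J2
#2 stroke→I1
#3 stroke→J2
#4 stroke→J1
#5 stroke→I2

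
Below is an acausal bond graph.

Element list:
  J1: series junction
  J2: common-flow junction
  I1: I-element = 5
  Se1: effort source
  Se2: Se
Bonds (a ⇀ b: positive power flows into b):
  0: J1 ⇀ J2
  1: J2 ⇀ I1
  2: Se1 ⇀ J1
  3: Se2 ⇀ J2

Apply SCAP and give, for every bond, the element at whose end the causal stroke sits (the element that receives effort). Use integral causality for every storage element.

#2 →J1  (source Se1 imposes e)
#3 →J2  (Se2 (Se) sets effort on bond)
#0 →J2  (J1: last free bond brings flow in)
#1 →I1  (closing 1-jn rule on J2)

β0 stroke→J2
β1 stroke→I1
β2 stroke→J1
β3 stroke→J2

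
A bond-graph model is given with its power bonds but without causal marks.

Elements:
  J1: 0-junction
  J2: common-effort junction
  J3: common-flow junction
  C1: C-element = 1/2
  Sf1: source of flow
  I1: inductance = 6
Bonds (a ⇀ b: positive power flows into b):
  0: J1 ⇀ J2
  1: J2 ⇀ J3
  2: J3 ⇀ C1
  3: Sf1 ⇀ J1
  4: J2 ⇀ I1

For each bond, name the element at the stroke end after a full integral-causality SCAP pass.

#3 |Sf1  (Sf1 fixes flow; stroke at Sf1)
#0 |J1  (closing 0-jn rule on J1)
#2 |J3  (C1 integral (e out))
#1 |J2  (J3: last free bond brings flow in)
#4 |I1  (common-e at J2 fixed by 1)

β0 →J1
β1 →J2
β2 →J3
β3 →Sf1
β4 →I1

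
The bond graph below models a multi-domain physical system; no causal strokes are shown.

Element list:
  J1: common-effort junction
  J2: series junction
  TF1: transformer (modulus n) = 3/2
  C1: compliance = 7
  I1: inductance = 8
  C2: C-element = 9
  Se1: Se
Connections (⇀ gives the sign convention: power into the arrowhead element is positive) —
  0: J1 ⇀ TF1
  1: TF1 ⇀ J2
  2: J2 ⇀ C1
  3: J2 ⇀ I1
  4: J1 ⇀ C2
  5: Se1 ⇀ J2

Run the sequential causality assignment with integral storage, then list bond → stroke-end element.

#0 →TF1
#1 →J2
#2 →J2
#3 →I1
#4 →J1
#5 →J2

bond 5 →J2  (source Se1 imposes e)
bond 2 →J2  (C1 outputs effort q/C1)
bond 3 →I1  (I1: I, integral causality)
bond 1 →J2  (J2: bond 3 brought flow, rest push out)
bond 0 →TF1  (through TF1, causality passes straight; one stroke at TF1)
bond 4 →J1  (only one effort-in slot at J1)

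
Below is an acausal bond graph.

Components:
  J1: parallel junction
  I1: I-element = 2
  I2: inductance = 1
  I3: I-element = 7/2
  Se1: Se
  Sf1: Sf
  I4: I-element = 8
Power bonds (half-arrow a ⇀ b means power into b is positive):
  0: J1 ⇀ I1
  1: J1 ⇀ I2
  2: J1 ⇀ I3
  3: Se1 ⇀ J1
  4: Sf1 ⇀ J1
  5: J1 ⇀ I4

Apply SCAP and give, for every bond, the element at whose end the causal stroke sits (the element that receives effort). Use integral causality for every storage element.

β0 stroke→I1
β1 stroke→I2
β2 stroke→I3
β3 stroke→J1
β4 stroke→Sf1
β5 stroke→I4

β3 |J1  (Se1 (Se) sets effort on bond)
β4 |Sf1  (Sf1 (Sf) sets flow on bond)
β0 |I1  (common-e at J1 fixed by 3)
β1 |I2  (J1: bond 3 brought effort, rest push out)
β2 |I3  (common-e at J1 fixed by 3)
β5 |I4  (J1: bond 3 brought effort, rest push out)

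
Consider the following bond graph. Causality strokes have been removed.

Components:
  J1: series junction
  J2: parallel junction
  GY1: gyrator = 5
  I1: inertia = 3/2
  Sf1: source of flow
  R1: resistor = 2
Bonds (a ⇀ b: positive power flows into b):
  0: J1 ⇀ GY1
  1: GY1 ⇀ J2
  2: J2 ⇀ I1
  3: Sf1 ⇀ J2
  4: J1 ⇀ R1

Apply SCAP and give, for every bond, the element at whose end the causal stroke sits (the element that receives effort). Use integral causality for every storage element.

bond 0 stroke→J1
bond 1 stroke→J2
bond 2 stroke→I1
bond 3 stroke→Sf1
bond 4 stroke→R1

bond 3 stroke→Sf1  (Sf1 (Sf) sets flow on bond)
bond 2 stroke→I1  (I1: I, integral causality)
bond 1 stroke→J2  (J2: last free bond brings effort in)
bond 0 stroke→J1  (GY GY1: same side as bond 1)
bond 4 stroke→R1  (only one flow-in slot at J1)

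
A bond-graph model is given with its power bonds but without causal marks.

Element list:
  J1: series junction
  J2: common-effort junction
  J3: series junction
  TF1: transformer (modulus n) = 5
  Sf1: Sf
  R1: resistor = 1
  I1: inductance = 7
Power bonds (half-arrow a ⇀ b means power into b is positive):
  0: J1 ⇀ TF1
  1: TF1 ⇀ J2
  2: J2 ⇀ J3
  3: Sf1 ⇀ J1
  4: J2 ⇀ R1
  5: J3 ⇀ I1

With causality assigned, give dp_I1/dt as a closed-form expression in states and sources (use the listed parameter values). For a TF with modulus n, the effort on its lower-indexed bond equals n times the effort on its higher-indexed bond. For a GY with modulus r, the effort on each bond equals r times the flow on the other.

bond 3 stroke→Sf1  (Sf1 fixes flow; stroke at Sf1)
bond 0 stroke→J1  (J1 flow already set via bond 3)
bond 1 stroke→TF1  (through TF1, causality passes straight; one stroke at TF1)
bond 5 stroke→I1  (I1: I, integral causality)
bond 2 stroke→J3  (J3 flow already set via bond 5)
bond 4 stroke→J2  (closing 0-jn rule on J2)

dp_I1/dt = 5*F_Sf1 - p_I1/7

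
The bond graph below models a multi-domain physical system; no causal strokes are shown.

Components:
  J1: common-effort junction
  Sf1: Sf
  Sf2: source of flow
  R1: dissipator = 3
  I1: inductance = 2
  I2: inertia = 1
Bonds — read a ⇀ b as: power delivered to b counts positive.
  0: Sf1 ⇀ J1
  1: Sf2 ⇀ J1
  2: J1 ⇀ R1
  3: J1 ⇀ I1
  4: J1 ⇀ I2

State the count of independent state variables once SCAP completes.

2  (I1, I2 all integral)

b0 →Sf1  (Sf1 (Sf) sets flow on bond)
b1 →Sf2  (source Sf2 imposes f)
b3 →I1  (I1: I, integral causality)
b4 →I2  (I2 outputs flow p/I2)
b2 →J1  (only one effort-in slot at J1)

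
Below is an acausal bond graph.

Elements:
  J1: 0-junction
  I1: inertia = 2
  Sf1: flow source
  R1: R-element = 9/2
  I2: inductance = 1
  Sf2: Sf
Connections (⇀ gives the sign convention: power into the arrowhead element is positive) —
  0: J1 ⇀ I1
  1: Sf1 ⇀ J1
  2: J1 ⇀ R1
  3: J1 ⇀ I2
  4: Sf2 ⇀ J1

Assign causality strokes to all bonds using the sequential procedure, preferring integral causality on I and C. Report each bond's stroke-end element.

#1 →Sf1  (source Sf1 imposes f)
#4 →Sf2  (Sf2 (Sf) sets flow on bond)
#0 →I1  (I1 outputs flow p/I1)
#3 →I2  (I2 integral (f out))
#2 →J1  (J1 needs exactly one e-in)

#0 stroke at I1
#1 stroke at Sf1
#2 stroke at J1
#3 stroke at I2
#4 stroke at Sf2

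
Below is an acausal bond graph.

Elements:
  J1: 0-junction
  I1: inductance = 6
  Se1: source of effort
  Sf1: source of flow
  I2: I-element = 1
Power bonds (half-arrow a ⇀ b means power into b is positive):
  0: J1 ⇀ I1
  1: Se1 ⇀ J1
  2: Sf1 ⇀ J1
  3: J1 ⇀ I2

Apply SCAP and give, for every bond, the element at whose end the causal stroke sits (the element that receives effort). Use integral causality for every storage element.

bond 1 stroke→J1  (Se1: effort source, stroke at far end)
bond 2 stroke→Sf1  (Sf1 fixes flow; stroke at Sf1)
bond 0 stroke→I1  (common-e at J1 fixed by 1)
bond 3 stroke→I2  (J1: bond 1 brought effort, rest push out)

b0 stroke at I1
b1 stroke at J1
b2 stroke at Sf1
b3 stroke at I2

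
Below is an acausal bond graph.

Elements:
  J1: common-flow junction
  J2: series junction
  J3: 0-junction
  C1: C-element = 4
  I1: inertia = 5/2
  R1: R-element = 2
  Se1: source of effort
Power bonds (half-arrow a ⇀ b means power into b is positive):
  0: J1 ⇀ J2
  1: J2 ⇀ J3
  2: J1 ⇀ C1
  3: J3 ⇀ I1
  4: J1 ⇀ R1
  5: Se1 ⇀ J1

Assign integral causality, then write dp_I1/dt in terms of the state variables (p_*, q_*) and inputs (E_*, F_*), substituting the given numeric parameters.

dp_I1/dt = E_Se1 - 4*p_I1/5 - q_C1/4

b5 stroke→J1  (Se1 fixes effort; stroke away)
b2 stroke→J1  (C1 outputs effort q/C1)
b3 stroke→I1  (I1 integral (f out))
b1 stroke→J3  (J3 needs exactly one e-in)
b0 stroke→J2  (J2 flow already set via bond 1)
b4 stroke→J1  (J1: bond 0 brought flow, rest push out)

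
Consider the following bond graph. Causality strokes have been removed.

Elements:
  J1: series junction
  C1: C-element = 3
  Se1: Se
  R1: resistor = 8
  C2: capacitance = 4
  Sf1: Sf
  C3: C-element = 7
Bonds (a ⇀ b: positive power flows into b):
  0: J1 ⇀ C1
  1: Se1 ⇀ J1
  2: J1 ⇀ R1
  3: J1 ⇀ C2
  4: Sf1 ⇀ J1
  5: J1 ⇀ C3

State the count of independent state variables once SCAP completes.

β1 stroke at J1  (Se1: effort source, stroke at far end)
β4 stroke at Sf1  (Sf1 fixes flow; stroke at Sf1)
β0 stroke at J1  (J1: bond 4 brought flow, rest push out)
β2 stroke at J1  (1-jn J1 has f-setter on 4)
β3 stroke at J1  (J1: bond 4 brought flow, rest push out)
β5 stroke at J1  (J1 flow already set via bond 4)

3  (C1, C2, C3 all integral)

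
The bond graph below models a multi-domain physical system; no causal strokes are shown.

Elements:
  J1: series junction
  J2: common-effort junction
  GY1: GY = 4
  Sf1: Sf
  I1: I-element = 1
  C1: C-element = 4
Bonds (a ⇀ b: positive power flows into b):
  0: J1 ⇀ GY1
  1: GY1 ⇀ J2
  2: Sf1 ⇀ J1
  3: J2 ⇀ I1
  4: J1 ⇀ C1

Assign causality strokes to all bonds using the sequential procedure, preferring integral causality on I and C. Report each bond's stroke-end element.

β0 stroke→J1
β1 stroke→J2
β2 stroke→Sf1
β3 stroke→I1
β4 stroke→J1

b2 →Sf1  (Sf1 (Sf) sets flow on bond)
b0 →J1  (J1 flow already set via bond 2)
b4 →J1  (J1 flow already set via bond 2)
b1 →J2  (GY1 both-in/both-out from 0)
b3 →I1  (J2: bond 1 brought effort, rest push out)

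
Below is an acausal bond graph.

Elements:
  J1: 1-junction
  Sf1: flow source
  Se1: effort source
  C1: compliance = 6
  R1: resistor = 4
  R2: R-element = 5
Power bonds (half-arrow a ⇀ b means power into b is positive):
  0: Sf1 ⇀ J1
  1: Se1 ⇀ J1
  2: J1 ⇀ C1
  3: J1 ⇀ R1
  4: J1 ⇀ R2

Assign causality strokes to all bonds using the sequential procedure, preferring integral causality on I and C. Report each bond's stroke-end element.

#0 |Sf1
#1 |J1
#2 |J1
#3 |J1
#4 |J1

bond 0 |Sf1  (Sf1 (Sf) sets flow on bond)
bond 1 |J1  (Se1 fixes effort; stroke away)
bond 2 |J1  (J1: bond 0 brought flow, rest push out)
bond 3 |J1  (1-jn J1 has f-setter on 0)
bond 4 |J1  (J1: bond 0 brought flow, rest push out)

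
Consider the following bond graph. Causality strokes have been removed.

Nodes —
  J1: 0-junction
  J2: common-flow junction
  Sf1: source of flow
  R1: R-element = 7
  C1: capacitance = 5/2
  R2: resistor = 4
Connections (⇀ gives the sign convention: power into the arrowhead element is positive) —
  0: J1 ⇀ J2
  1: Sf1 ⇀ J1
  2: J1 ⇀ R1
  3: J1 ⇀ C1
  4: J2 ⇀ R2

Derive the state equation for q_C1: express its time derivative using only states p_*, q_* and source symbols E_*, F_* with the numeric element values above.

bond 1 stroke→Sf1  (source Sf1 imposes f)
bond 3 stroke→J1  (C1 outputs effort q/C1)
bond 0 stroke→J2  (0-jn J1 has e-setter on 3)
bond 2 stroke→R1  (J1: bond 3 brought effort, rest push out)
bond 4 stroke→R2  (J2: last free bond brings flow in)

dq_C1/dt = F_Sf1 - 11*q_C1/70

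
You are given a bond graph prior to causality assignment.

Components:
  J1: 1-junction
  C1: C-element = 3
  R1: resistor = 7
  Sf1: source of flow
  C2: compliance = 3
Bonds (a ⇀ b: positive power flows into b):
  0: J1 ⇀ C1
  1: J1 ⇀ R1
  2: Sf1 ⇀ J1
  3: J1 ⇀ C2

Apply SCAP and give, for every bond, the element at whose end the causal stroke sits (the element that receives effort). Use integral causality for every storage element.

b0 stroke→J1
b1 stroke→J1
b2 stroke→Sf1
b3 stroke→J1

bond 2 →Sf1  (Sf1 fixes flow; stroke at Sf1)
bond 0 →J1  (J1: bond 2 brought flow, rest push out)
bond 1 →J1  (1-jn J1 has f-setter on 2)
bond 3 →J1  (common-f at J1 fixed by 2)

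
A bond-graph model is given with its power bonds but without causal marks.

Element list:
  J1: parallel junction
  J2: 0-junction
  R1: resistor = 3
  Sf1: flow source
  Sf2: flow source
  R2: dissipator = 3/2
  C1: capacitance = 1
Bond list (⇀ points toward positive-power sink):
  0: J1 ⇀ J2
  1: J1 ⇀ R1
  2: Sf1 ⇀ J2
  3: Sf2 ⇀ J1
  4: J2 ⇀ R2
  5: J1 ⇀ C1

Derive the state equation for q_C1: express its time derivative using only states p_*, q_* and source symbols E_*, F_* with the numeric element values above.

dq_C1/dt = F_Sf1 + F_Sf2 - q_C1

b2 →Sf1  (Sf1 (Sf) sets flow on bond)
b3 →Sf2  (Sf2: flow source, stroke at near end)
b5 →J1  (C1 outputs effort q/C1)
b0 →J2  (J1 effort already set via bond 5)
b1 →R1  (J1 effort already set via bond 5)
b4 →R2  (0-jn J2 has e-setter on 0)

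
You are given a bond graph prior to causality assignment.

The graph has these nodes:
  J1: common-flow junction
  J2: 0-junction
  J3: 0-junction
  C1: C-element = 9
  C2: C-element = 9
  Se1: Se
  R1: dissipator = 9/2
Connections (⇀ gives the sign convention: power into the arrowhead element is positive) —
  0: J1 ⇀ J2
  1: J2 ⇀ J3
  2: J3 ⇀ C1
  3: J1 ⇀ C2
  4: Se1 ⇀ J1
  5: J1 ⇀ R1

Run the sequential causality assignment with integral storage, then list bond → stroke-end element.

#0 stroke at J1
#1 stroke at J2
#2 stroke at J3
#3 stroke at J1
#4 stroke at J1
#5 stroke at R1

b4 stroke at J1  (Se1: effort source, stroke at far end)
b2 stroke at J3  (prefer integral on C1)
b1 stroke at J2  (J3 effort already set via bond 2)
b0 stroke at J1  (common-e at J2 fixed by 1)
b3 stroke at J1  (C2: C, integral causality)
b5 stroke at R1  (J1: last free bond brings flow in)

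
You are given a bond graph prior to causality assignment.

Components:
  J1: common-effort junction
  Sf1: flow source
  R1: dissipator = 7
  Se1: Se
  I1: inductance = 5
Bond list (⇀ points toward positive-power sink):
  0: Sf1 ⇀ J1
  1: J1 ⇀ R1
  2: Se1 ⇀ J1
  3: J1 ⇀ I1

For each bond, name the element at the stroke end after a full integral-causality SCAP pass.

β0 stroke→Sf1
β1 stroke→R1
β2 stroke→J1
β3 stroke→I1

b0 →Sf1  (source Sf1 imposes f)
b2 →J1  (Se1 fixes effort; stroke away)
b1 →R1  (0-jn J1 has e-setter on 2)
b3 →I1  (J1 effort already set via bond 2)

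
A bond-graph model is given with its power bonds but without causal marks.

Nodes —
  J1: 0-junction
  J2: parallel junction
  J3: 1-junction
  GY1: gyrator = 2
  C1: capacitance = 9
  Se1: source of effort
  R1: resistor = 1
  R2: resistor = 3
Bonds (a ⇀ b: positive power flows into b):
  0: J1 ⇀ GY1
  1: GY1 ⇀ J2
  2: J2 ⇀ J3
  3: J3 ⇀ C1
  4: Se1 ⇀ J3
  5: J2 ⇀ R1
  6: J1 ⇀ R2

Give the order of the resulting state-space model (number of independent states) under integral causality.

1  (C1 all integral)

β4 →J3  (source Se1 imposes e)
β3 →J3  (C1: C, integral causality)
β2 →J2  (closing 1-jn rule on J3)
β1 →GY1  (J2: bond 2 brought effort, rest push out)
β5 →R1  (common-e at J2 fixed by 2)
β0 →GY1  (GY1 both-in/both-out from 1)
β6 →J1  (closing 0-jn rule on J1)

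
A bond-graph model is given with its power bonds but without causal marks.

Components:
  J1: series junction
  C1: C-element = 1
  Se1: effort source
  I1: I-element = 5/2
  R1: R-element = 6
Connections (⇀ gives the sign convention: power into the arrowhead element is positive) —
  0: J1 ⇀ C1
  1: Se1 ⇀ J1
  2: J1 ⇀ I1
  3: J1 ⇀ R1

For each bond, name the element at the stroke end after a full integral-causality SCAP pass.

#1 →J1  (source Se1 imposes e)
#0 →J1  (C1 integral (e out))
#2 →I1  (I1 outputs flow p/I1)
#3 →J1  (common-f at J1 fixed by 2)

b0 |J1
b1 |J1
b2 |I1
b3 |J1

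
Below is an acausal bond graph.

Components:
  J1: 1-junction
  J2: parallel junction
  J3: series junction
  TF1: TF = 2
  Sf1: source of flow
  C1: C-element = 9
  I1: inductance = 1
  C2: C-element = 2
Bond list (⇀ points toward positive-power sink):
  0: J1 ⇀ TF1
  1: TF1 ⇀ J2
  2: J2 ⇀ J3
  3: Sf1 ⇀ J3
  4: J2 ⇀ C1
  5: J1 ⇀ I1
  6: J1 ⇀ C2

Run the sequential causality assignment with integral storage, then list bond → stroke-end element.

bond 3 →Sf1  (source Sf1 imposes f)
bond 2 →J3  (J3 flow already set via bond 3)
bond 4 →J2  (prefer integral on C1)
bond 1 →TF1  (0-jn J2 has e-setter on 4)
bond 0 →J1  (TF TF1: opposite of bond 1)
bond 5 →I1  (I1 outputs flow p/I1)
bond 6 →J1  (common-f at J1 fixed by 5)

#0 |J1
#1 |TF1
#2 |J3
#3 |Sf1
#4 |J2
#5 |I1
#6 |J1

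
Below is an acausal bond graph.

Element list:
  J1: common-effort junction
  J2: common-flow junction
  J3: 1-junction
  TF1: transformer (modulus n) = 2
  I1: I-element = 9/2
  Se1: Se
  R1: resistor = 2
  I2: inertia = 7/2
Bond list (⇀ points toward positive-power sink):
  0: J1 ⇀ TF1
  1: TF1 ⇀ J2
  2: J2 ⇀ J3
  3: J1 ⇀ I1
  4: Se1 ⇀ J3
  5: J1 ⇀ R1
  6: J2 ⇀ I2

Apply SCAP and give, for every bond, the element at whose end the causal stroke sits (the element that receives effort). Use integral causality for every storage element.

b0 |TF1
b1 |J2
b2 |J2
b3 |I1
b4 |J3
b5 |J1
b6 |I2

#4 |J3  (Se1 fixes effort; stroke away)
#2 |J2  (only one flow-in slot at J3)
#3 |I1  (I1 integral (f out))
#6 |I2  (I2: I, integral causality)
#1 |J2  (J2: bond 6 brought flow, rest push out)
#0 |TF1  (TF1: transformer flips bond 1)
#5 |J1  (only one effort-in slot at J1)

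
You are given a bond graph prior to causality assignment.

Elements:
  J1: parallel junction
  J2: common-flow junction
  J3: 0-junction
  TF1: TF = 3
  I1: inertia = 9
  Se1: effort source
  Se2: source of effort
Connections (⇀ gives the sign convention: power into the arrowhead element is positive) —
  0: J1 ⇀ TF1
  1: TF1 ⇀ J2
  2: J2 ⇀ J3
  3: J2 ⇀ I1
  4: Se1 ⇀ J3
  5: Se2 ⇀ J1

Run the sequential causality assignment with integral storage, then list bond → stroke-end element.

#4 stroke at J3  (Se1 (Se) sets effort on bond)
#5 stroke at J1  (Se2 fixes effort; stroke away)
#0 stroke at TF1  (0-jn J1 has e-setter on 5)
#2 stroke at J2  (J3 effort already set via bond 4)
#1 stroke at J2  (TF1 one-in-one-out from 0)
#3 stroke at I1  (J2 needs exactly one f-in)

b0 |TF1
b1 |J2
b2 |J2
b3 |I1
b4 |J3
b5 |J1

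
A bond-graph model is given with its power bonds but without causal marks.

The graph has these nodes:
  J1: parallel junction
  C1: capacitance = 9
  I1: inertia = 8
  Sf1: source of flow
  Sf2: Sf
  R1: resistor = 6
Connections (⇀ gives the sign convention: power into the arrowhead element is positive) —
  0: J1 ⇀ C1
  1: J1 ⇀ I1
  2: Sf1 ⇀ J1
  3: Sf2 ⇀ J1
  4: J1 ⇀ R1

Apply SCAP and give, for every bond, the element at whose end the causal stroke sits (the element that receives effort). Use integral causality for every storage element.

bond 0 |J1
bond 1 |I1
bond 2 |Sf1
bond 3 |Sf2
bond 4 |R1

β2 →Sf1  (Sf1: flow source, stroke at near end)
β3 →Sf2  (Sf2 fixes flow; stroke at Sf2)
β0 →J1  (C1 outputs effort q/C1)
β1 →I1  (J1: bond 0 brought effort, rest push out)
β4 →R1  (J1 effort already set via bond 0)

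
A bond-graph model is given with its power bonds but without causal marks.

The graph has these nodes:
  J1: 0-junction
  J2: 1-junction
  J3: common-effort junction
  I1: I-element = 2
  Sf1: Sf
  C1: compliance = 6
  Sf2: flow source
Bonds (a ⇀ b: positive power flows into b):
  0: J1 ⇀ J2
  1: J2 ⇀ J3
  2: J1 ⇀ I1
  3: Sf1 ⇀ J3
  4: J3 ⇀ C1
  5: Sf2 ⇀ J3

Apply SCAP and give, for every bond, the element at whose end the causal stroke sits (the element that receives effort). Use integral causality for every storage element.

#0 stroke at J1
#1 stroke at J2
#2 stroke at I1
#3 stroke at Sf1
#4 stroke at J3
#5 stroke at Sf2

b3 |Sf1  (Sf1: flow source, stroke at near end)
b5 |Sf2  (Sf2 (Sf) sets flow on bond)
b2 |I1  (prefer integral on I1)
b0 |J1  (only one effort-in slot at J1)
b1 |J2  (J2: bond 0 brought flow, rest push out)
b4 |J3  (only one effort-in slot at J3)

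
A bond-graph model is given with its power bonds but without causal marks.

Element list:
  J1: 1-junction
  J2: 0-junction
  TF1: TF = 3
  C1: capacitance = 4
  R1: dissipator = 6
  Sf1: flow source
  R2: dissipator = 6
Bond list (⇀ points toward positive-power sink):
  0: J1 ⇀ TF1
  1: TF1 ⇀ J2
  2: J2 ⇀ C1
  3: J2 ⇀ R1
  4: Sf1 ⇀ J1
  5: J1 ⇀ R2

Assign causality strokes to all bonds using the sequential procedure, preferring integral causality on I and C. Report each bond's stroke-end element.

#0 stroke→J1
#1 stroke→TF1
#2 stroke→J2
#3 stroke→R1
#4 stroke→Sf1
#5 stroke→J1

bond 4 →Sf1  (Sf1 (Sf) sets flow on bond)
bond 0 →J1  (J1: bond 4 brought flow, rest push out)
bond 5 →J1  (J1: bond 4 brought flow, rest push out)
bond 1 →TF1  (TF TF1: opposite of bond 0)
bond 2 →J2  (C1: C, integral causality)
bond 3 →R1  (common-e at J2 fixed by 2)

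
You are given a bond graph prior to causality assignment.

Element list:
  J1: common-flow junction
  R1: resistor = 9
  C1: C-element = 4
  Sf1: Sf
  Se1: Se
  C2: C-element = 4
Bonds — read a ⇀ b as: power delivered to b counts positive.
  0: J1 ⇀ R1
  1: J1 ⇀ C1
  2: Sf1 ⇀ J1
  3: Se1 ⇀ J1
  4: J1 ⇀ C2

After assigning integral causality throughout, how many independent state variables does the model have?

b2 stroke→Sf1  (Sf1: flow source, stroke at near end)
b3 stroke→J1  (Se1 fixes effort; stroke away)
b0 stroke→J1  (J1 flow already set via bond 2)
b1 stroke→J1  (J1: bond 2 brought flow, rest push out)
b4 stroke→J1  (1-jn J1 has f-setter on 2)

2  (C1, C2 all integral)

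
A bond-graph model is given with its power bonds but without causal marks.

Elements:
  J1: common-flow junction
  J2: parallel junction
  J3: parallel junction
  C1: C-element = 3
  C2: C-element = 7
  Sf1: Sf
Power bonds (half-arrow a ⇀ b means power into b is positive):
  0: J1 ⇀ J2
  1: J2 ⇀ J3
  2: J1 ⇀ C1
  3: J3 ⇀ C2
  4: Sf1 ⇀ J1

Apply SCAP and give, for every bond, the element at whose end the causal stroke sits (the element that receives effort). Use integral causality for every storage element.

bond 4 →Sf1  (source Sf1 imposes f)
bond 0 →J1  (J1: bond 4 brought flow, rest push out)
bond 2 →J1  (common-f at J1 fixed by 4)
bond 1 →J2  (J2: last free bond brings effort in)
bond 3 →J3  (J3: last free bond brings effort in)

#0 |J1
#1 |J2
#2 |J1
#3 |J3
#4 |Sf1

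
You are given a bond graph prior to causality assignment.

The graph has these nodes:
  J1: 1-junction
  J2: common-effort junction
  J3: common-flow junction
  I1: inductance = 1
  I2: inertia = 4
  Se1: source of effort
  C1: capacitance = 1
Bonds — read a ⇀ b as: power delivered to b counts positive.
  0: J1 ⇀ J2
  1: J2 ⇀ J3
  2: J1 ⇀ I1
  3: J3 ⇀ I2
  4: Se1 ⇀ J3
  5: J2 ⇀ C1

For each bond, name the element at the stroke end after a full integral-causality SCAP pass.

bond 0 |J1
bond 1 |J3
bond 2 |I1
bond 3 |I2
bond 4 |J3
bond 5 |J2

#4 |J3  (Se1 (Se) sets effort on bond)
#2 |I1  (I1: I, integral causality)
#0 |J1  (J1: bond 2 brought flow, rest push out)
#3 |I2  (I2: I, integral causality)
#1 |J3  (common-f at J3 fixed by 3)
#5 |J2  (J2: last free bond brings effort in)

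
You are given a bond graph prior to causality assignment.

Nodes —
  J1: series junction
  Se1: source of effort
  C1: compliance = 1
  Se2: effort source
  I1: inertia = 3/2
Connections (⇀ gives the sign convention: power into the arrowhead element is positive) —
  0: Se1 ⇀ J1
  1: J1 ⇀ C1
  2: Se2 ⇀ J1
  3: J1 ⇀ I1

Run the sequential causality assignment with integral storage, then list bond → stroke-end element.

bond 0 →J1  (Se1: effort source, stroke at far end)
bond 2 →J1  (Se2 fixes effort; stroke away)
bond 1 →J1  (prefer integral on C1)
bond 3 →I1  (J1 needs exactly one f-in)

b0 stroke at J1
b1 stroke at J1
b2 stroke at J1
b3 stroke at I1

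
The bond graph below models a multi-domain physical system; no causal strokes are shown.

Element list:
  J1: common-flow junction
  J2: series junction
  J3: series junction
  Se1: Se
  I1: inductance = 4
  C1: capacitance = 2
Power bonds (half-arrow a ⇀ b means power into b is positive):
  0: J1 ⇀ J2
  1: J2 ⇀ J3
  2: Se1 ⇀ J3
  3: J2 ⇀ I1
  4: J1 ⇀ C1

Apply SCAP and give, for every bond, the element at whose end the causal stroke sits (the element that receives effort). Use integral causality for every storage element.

β2 |J3  (Se1 fixes effort; stroke away)
β1 |J2  (J3: last free bond brings flow in)
β3 |I1  (prefer integral on I1)
β0 |J2  (common-f at J2 fixed by 3)
β4 |J1  (common-f at J1 fixed by 0)

bond 0 stroke at J2
bond 1 stroke at J2
bond 2 stroke at J3
bond 3 stroke at I1
bond 4 stroke at J1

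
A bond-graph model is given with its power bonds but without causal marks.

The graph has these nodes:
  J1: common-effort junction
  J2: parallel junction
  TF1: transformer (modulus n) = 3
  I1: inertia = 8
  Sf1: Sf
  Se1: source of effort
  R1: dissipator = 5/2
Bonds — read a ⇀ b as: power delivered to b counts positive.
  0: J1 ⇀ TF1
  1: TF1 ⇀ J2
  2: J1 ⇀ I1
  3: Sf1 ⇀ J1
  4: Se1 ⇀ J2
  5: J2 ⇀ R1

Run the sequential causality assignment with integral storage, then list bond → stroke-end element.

#3 stroke→Sf1  (Sf1 (Sf) sets flow on bond)
#4 stroke→J2  (Se1 fixes effort; stroke away)
#1 stroke→TF1  (common-e at J2 fixed by 4)
#5 stroke→R1  (0-jn J2 has e-setter on 4)
#0 stroke→J1  (TF TF1: opposite of bond 1)
#2 stroke→I1  (J1 effort already set via bond 0)

b0 |J1
b1 |TF1
b2 |I1
b3 |Sf1
b4 |J2
b5 |R1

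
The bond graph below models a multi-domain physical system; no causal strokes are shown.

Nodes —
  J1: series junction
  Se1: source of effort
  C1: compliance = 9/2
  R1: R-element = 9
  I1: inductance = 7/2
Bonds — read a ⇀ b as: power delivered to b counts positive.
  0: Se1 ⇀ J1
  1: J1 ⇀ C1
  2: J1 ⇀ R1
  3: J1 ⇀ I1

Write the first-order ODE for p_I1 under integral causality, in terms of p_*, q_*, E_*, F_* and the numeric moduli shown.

dp_I1/dt = E_Se1 - 18*p_I1/7 - 2*q_C1/9

b0 stroke at J1  (Se1 (Se) sets effort on bond)
b1 stroke at J1  (C1 integral (e out))
b3 stroke at I1  (I1: I, integral causality)
b2 stroke at J1  (1-jn J1 has f-setter on 3)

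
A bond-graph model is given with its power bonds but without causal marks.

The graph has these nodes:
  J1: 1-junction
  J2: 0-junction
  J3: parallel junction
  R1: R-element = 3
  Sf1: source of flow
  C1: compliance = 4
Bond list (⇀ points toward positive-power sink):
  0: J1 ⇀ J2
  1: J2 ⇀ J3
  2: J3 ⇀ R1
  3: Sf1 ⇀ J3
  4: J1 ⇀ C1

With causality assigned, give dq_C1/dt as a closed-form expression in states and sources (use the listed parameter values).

dq_C1/dt = -F_Sf1 - q_C1/12

#3 →Sf1  (source Sf1 imposes f)
#4 →J1  (C1: C, integral causality)
#0 →J2  (J1: last free bond brings flow in)
#1 →J3  (common-e at J2 fixed by 0)
#2 →R1  (J3 effort already set via bond 1)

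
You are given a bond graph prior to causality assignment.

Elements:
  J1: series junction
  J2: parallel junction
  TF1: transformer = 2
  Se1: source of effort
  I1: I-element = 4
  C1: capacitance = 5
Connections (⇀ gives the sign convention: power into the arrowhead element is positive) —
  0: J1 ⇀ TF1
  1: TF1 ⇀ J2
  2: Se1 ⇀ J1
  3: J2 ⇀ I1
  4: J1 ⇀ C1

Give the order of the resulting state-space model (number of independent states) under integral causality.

2  (C1, I1 all integral)

#2 →J1  (Se1 fixes effort; stroke away)
#3 →I1  (I1: I, integral causality)
#1 →J2  (only one effort-in slot at J2)
#0 →TF1  (TF TF1: opposite of bond 1)
#4 →J1  (J1 flow already set via bond 0)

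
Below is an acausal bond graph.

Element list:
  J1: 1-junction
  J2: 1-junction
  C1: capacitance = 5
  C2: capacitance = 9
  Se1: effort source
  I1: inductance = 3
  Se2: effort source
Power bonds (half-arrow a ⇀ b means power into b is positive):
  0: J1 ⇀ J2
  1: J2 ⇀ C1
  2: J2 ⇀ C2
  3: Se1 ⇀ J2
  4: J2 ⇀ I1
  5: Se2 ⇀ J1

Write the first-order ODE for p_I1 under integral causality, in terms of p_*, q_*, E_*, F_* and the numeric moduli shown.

dp_I1/dt = E_Se1 + E_Se2 - q_C1/5 - q_C2/9

b3 stroke at J2  (Se1 (Se) sets effort on bond)
b5 stroke at J1  (Se2 (Se) sets effort on bond)
b0 stroke at J2  (J1 needs exactly one f-in)
b1 stroke at J2  (C1: C, integral causality)
b2 stroke at J2  (C2 integral (e out))
b4 stroke at I1  (only one flow-in slot at J2)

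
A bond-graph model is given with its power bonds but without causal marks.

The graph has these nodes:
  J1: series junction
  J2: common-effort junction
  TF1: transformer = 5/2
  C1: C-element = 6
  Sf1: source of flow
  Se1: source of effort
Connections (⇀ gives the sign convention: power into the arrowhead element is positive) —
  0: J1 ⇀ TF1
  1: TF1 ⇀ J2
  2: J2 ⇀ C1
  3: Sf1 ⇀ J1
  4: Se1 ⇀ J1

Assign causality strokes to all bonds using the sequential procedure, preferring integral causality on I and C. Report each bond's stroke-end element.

b3 stroke at Sf1  (Sf1 (Sf) sets flow on bond)
b4 stroke at J1  (Se1 (Se) sets effort on bond)
b0 stroke at J1  (common-f at J1 fixed by 3)
b1 stroke at TF1  (TF1 one-in-one-out from 0)
b2 stroke at J2  (only one effort-in slot at J2)

#0 →J1
#1 →TF1
#2 →J2
#3 →Sf1
#4 →J1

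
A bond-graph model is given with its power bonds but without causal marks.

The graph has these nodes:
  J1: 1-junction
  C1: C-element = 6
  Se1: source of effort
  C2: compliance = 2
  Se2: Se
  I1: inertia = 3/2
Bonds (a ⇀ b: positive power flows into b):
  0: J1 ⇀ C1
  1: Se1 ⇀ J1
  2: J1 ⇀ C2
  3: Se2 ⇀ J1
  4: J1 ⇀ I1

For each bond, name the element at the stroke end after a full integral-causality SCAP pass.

b0 →J1
b1 →J1
b2 →J1
b3 →J1
b4 →I1

bond 1 |J1  (source Se1 imposes e)
bond 3 |J1  (Se2: effort source, stroke at far end)
bond 0 |J1  (C1 integral (e out))
bond 2 |J1  (C2 outputs effort q/C2)
bond 4 |I1  (J1 needs exactly one f-in)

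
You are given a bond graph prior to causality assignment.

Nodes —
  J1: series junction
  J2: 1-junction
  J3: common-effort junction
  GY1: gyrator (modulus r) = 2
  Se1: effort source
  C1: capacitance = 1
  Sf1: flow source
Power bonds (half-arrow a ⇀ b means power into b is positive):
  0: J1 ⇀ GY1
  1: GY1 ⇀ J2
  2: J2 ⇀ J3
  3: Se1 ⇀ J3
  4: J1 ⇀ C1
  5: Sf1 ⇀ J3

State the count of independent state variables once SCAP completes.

1  (C1 all integral)

β3 |J3  (Se1: effort source, stroke at far end)
β5 |Sf1  (Sf1 fixes flow; stroke at Sf1)
β2 |J2  (J3 effort already set via bond 3)
β1 |GY1  (closing 1-jn rule on J2)
β0 |GY1  (GY1: gyrator matches bond 1)
β4 |J1  (common-f at J1 fixed by 0)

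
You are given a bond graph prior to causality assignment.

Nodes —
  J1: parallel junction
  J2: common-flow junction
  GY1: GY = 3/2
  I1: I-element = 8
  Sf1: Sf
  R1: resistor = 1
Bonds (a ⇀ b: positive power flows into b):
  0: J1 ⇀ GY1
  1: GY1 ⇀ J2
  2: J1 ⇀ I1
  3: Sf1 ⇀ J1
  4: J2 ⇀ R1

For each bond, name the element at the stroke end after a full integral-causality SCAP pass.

b0 stroke→J1
b1 stroke→J2
b2 stroke→I1
b3 stroke→Sf1
b4 stroke→R1

β3 →Sf1  (Sf1: flow source, stroke at near end)
β2 →I1  (I1: I, integral causality)
β0 →J1  (only one effort-in slot at J1)
β1 →J2  (GY1 both-in/both-out from 0)
β4 →R1  (J2: last free bond brings flow in)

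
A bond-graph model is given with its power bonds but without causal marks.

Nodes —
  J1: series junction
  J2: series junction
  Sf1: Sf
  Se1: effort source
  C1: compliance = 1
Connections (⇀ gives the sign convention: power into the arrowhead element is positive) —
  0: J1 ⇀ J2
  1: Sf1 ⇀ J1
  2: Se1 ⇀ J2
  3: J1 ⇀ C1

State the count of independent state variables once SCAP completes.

#1 |Sf1  (Sf1: flow source, stroke at near end)
#2 |J2  (Se1 fixes effort; stroke away)
#0 |J1  (J1: bond 1 brought flow, rest push out)
#3 |J1  (J1 flow already set via bond 1)

1  (C1 all integral)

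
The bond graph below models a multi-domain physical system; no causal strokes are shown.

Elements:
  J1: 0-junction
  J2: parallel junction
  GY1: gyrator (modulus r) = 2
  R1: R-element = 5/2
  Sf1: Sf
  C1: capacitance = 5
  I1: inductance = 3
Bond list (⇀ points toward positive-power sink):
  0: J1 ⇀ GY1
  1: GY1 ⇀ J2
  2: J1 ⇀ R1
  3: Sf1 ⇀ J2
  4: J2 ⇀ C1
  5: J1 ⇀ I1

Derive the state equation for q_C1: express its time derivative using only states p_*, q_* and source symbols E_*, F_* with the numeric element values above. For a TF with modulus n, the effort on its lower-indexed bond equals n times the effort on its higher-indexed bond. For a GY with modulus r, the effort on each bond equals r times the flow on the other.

dq_C1/dt = F_Sf1 - 5*p_I1/12 - q_C1/8

#3 stroke at Sf1  (source Sf1 imposes f)
#4 stroke at J2  (C1: C, integral causality)
#1 stroke at GY1  (J2 effort already set via bond 4)
#0 stroke at GY1  (GY1 both-in/both-out from 1)
#5 stroke at I1  (I1 outputs flow p/I1)
#2 stroke at J1  (J1: last free bond brings effort in)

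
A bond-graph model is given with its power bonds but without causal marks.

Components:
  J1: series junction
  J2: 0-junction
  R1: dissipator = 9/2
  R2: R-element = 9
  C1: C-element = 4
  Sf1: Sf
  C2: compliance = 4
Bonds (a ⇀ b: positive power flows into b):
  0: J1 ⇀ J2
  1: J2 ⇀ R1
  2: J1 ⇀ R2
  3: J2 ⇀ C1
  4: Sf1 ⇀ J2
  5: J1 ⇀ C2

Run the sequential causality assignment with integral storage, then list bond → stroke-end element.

β0 →J1
β1 →R1
β2 →R2
β3 →J2
β4 →Sf1
β5 →J1

bond 4 stroke at Sf1  (source Sf1 imposes f)
bond 3 stroke at J2  (C1 outputs effort q/C1)
bond 0 stroke at J1  (common-e at J2 fixed by 3)
bond 1 stroke at R1  (common-e at J2 fixed by 3)
bond 5 stroke at J1  (C2 outputs effort q/C2)
bond 2 stroke at R2  (closing 1-jn rule on J1)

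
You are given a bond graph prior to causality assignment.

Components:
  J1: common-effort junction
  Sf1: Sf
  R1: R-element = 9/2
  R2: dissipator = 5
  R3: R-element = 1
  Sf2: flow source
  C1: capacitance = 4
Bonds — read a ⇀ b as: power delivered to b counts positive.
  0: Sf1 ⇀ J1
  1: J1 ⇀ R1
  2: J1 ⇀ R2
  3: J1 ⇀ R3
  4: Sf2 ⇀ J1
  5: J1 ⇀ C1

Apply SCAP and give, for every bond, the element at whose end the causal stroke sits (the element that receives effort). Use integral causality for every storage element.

β0 stroke→Sf1  (Sf1: flow source, stroke at near end)
β4 stroke→Sf2  (source Sf2 imposes f)
β5 stroke→J1  (prefer integral on C1)
β1 stroke→R1  (common-e at J1 fixed by 5)
β2 stroke→R2  (J1 effort already set via bond 5)
β3 stroke→R3  (J1 effort already set via bond 5)

bond 0 stroke→Sf1
bond 1 stroke→R1
bond 2 stroke→R2
bond 3 stroke→R3
bond 4 stroke→Sf2
bond 5 stroke→J1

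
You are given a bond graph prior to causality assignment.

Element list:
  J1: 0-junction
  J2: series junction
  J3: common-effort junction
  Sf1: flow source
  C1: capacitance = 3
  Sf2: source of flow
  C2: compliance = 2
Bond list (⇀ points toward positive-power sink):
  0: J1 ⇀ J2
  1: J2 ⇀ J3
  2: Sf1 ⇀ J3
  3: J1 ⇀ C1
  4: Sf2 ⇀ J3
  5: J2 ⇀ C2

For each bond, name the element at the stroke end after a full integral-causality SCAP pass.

b2 stroke at Sf1  (source Sf1 imposes f)
b4 stroke at Sf2  (Sf2: flow source, stroke at near end)
b1 stroke at J3  (J3 needs exactly one e-in)
b0 stroke at J2  (J2 flow already set via bond 1)
b5 stroke at J2  (J2: bond 1 brought flow, rest push out)
b3 stroke at J1  (only one effort-in slot at J1)

bond 0 stroke at J2
bond 1 stroke at J3
bond 2 stroke at Sf1
bond 3 stroke at J1
bond 4 stroke at Sf2
bond 5 stroke at J2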